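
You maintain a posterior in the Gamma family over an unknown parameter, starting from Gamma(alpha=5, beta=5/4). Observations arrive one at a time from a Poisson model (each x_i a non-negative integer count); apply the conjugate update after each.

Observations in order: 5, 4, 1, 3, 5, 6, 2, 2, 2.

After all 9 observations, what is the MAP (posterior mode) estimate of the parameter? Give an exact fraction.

136/41

obs 1: x=5 → posterior Gamma(10, 9/4)
obs 2: x=4 → posterior Gamma(14, 13/4)
obs 3: x=1 → posterior Gamma(15, 17/4)
obs 4: x=3 → posterior Gamma(18, 21/4)
obs 5: x=5 → posterior Gamma(23, 25/4)
obs 6: x=6 → posterior Gamma(29, 29/4)
obs 7: x=2 → posterior Gamma(31, 33/4)
obs 8: x=2 → posterior Gamma(33, 37/4)
obs 9: x=2 → posterior Gamma(35, 41/4)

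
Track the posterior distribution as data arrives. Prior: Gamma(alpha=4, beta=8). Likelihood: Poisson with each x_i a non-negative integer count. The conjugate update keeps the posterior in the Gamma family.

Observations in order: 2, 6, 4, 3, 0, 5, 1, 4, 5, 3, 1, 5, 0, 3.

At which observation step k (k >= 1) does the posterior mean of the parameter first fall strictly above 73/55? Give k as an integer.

obs 1: x=2 → posterior Gamma(6, 9)
obs 2: x=6 → posterior Gamma(12, 10)
obs 3: x=4 → posterior Gamma(16, 11)
obs 4: x=3 → posterior Gamma(19, 12)
obs 5: x=0 → posterior Gamma(19, 13)
obs 6: x=5 → posterior Gamma(24, 14)
obs 7: x=1 → posterior Gamma(25, 15)
obs 8: x=4 → posterior Gamma(29, 16)
obs 9: x=5 → posterior Gamma(34, 17)
obs 10: x=3 → posterior Gamma(37, 18)
obs 11: x=1 → posterior Gamma(38, 19)
obs 12: x=5 → posterior Gamma(43, 20)
obs 13: x=0 → posterior Gamma(43, 21)
obs 14: x=3 → posterior Gamma(46, 22)

k = 3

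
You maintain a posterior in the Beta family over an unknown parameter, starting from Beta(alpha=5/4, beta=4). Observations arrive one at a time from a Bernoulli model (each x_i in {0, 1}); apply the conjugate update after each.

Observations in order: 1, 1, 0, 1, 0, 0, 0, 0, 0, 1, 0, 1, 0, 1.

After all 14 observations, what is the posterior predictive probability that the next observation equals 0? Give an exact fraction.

48/77

obs 1: x=1 → posterior Beta(9/4, 4)
obs 2: x=1 → posterior Beta(13/4, 4)
obs 3: x=0 → posterior Beta(13/4, 5)
obs 4: x=1 → posterior Beta(17/4, 5)
obs 5: x=0 → posterior Beta(17/4, 6)
obs 6: x=0 → posterior Beta(17/4, 7)
obs 7: x=0 → posterior Beta(17/4, 8)
obs 8: x=0 → posterior Beta(17/4, 9)
obs 9: x=0 → posterior Beta(17/4, 10)
obs 10: x=1 → posterior Beta(21/4, 10)
obs 11: x=0 → posterior Beta(21/4, 11)
obs 12: x=1 → posterior Beta(25/4, 11)
obs 13: x=0 → posterior Beta(25/4, 12)
obs 14: x=1 → posterior Beta(29/4, 12)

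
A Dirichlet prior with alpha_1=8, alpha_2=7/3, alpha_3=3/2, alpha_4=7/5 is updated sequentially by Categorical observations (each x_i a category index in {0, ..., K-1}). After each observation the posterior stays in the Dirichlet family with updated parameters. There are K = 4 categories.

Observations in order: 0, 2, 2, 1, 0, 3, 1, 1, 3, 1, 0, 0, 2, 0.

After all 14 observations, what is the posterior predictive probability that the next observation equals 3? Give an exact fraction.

obs 1: x=0 → posterior Dirichlet(9, 7/3, 3/2, 7/5)
obs 2: x=2 → posterior Dirichlet(9, 7/3, 5/2, 7/5)
obs 3: x=2 → posterior Dirichlet(9, 7/3, 7/2, 7/5)
obs 4: x=1 → posterior Dirichlet(9, 10/3, 7/2, 7/5)
obs 5: x=0 → posterior Dirichlet(10, 10/3, 7/2, 7/5)
obs 6: x=3 → posterior Dirichlet(10, 10/3, 7/2, 12/5)
obs 7: x=1 → posterior Dirichlet(10, 13/3, 7/2, 12/5)
obs 8: x=1 → posterior Dirichlet(10, 16/3, 7/2, 12/5)
obs 9: x=3 → posterior Dirichlet(10, 16/3, 7/2, 17/5)
obs 10: x=1 → posterior Dirichlet(10, 19/3, 7/2, 17/5)
obs 11: x=0 → posterior Dirichlet(11, 19/3, 7/2, 17/5)
obs 12: x=0 → posterior Dirichlet(12, 19/3, 7/2, 17/5)
obs 13: x=2 → posterior Dirichlet(12, 19/3, 9/2, 17/5)
obs 14: x=0 → posterior Dirichlet(13, 19/3, 9/2, 17/5)

102/817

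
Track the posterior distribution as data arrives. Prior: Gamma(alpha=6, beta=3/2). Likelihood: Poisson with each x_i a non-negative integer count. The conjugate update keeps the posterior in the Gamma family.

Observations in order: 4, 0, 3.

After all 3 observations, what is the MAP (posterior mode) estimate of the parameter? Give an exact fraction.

obs 1: x=4 → posterior Gamma(10, 5/2)
obs 2: x=0 → posterior Gamma(10, 7/2)
obs 3: x=3 → posterior Gamma(13, 9/2)

8/3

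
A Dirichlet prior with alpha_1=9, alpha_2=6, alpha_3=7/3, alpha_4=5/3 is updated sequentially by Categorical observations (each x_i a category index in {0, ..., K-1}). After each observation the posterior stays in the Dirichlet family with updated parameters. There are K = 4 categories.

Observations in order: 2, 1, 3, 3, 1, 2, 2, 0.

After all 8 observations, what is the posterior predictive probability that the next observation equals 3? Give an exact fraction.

11/81

obs 1: x=2 → posterior Dirichlet(9, 6, 10/3, 5/3)
obs 2: x=1 → posterior Dirichlet(9, 7, 10/3, 5/3)
obs 3: x=3 → posterior Dirichlet(9, 7, 10/3, 8/3)
obs 4: x=3 → posterior Dirichlet(9, 7, 10/3, 11/3)
obs 5: x=1 → posterior Dirichlet(9, 8, 10/3, 11/3)
obs 6: x=2 → posterior Dirichlet(9, 8, 13/3, 11/3)
obs 7: x=2 → posterior Dirichlet(9, 8, 16/3, 11/3)
obs 8: x=0 → posterior Dirichlet(10, 8, 16/3, 11/3)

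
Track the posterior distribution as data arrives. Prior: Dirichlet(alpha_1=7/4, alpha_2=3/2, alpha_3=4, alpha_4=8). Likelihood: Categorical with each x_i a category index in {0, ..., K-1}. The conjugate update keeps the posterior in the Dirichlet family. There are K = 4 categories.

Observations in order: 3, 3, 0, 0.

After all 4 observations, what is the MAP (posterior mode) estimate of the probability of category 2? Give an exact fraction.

12/61

obs 1: x=3 → posterior Dirichlet(7/4, 3/2, 4, 9)
obs 2: x=3 → posterior Dirichlet(7/4, 3/2, 4, 10)
obs 3: x=0 → posterior Dirichlet(11/4, 3/2, 4, 10)
obs 4: x=0 → posterior Dirichlet(15/4, 3/2, 4, 10)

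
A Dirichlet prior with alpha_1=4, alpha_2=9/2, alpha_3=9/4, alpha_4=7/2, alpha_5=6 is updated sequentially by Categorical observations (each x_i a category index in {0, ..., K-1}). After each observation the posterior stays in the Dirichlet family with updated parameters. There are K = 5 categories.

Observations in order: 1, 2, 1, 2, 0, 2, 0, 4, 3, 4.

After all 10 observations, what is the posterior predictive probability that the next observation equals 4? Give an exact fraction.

32/121

obs 1: x=1 → posterior Dirichlet(4, 11/2, 9/4, 7/2, 6)
obs 2: x=2 → posterior Dirichlet(4, 11/2, 13/4, 7/2, 6)
obs 3: x=1 → posterior Dirichlet(4, 13/2, 13/4, 7/2, 6)
obs 4: x=2 → posterior Dirichlet(4, 13/2, 17/4, 7/2, 6)
obs 5: x=0 → posterior Dirichlet(5, 13/2, 17/4, 7/2, 6)
obs 6: x=2 → posterior Dirichlet(5, 13/2, 21/4, 7/2, 6)
obs 7: x=0 → posterior Dirichlet(6, 13/2, 21/4, 7/2, 6)
obs 8: x=4 → posterior Dirichlet(6, 13/2, 21/4, 7/2, 7)
obs 9: x=3 → posterior Dirichlet(6, 13/2, 21/4, 9/2, 7)
obs 10: x=4 → posterior Dirichlet(6, 13/2, 21/4, 9/2, 8)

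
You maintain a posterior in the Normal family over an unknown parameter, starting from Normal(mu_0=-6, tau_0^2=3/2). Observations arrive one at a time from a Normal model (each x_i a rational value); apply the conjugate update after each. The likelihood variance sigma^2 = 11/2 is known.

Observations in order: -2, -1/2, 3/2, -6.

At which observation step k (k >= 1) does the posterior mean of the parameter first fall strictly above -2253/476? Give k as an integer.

k = 2

obs 1: x=-2 → posterior Normal(-36/7, 33/28)
obs 2: x=-1/2 → posterior Normal(-147/34, 33/34)
obs 3: x=3/2 → posterior Normal(-69/20, 33/40)
obs 4: x=-6 → posterior Normal(-87/23, 33/46)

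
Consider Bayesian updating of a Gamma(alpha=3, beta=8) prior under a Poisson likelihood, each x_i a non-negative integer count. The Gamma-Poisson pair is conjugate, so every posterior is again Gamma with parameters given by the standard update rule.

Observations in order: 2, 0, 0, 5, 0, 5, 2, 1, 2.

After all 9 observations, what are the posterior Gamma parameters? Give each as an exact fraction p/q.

obs 1: x=2 → posterior Gamma(5, 9)
obs 2: x=0 → posterior Gamma(5, 10)
obs 3: x=0 → posterior Gamma(5, 11)
obs 4: x=5 → posterior Gamma(10, 12)
obs 5: x=0 → posterior Gamma(10, 13)
obs 6: x=5 → posterior Gamma(15, 14)
obs 7: x=2 → posterior Gamma(17, 15)
obs 8: x=1 → posterior Gamma(18, 16)
obs 9: x=2 → posterior Gamma(20, 17)

alpha=20, beta=17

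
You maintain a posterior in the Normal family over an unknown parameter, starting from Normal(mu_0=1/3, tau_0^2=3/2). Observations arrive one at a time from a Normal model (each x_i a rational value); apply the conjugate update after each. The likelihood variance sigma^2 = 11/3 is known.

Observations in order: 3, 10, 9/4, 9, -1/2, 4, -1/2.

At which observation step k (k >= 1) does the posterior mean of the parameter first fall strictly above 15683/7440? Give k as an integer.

obs 1: x=3 → posterior Normal(103/93, 33/31)
obs 2: x=10 → posterior Normal(373/120, 33/40)
obs 3: x=9/4 → posterior Normal(1735/588, 33/49)
obs 4: x=9 → posterior Normal(2707/696, 33/58)
obs 5: x=-1/2 → posterior Normal(2653/804, 33/67)
obs 6: x=4 → posterior Normal(3085/912, 33/76)
obs 7: x=-1/2 → posterior Normal(3031/1020, 33/85)

k = 2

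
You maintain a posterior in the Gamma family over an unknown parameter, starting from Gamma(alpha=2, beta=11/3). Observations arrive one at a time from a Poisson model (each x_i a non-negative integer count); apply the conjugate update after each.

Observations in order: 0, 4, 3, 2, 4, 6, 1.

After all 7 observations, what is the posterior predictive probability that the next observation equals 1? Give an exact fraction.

obs 1: x=0 → posterior Gamma(2, 14/3)
obs 2: x=4 → posterior Gamma(6, 17/3)
obs 3: x=3 → posterior Gamma(9, 20/3)
obs 4: x=2 → posterior Gamma(11, 23/3)
obs 5: x=4 → posterior Gamma(15, 26/3)
obs 6: x=6 → posterior Gamma(21, 29/3)
obs 7: x=1 → posterior Gamma(22, 32/3)

85672898165824655870753189432131584/326260892630588011062145233154296875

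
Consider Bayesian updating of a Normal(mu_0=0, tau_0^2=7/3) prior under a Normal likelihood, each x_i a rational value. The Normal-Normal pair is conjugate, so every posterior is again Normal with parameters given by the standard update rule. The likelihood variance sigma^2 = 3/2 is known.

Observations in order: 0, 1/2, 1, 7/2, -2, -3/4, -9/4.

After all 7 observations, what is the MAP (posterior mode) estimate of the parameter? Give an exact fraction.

obs 1: x=0 → posterior Normal(0, 21/23)
obs 2: x=1/2 → posterior Normal(7/37, 21/37)
obs 3: x=1 → posterior Normal(7/17, 7/17)
obs 4: x=7/2 → posterior Normal(14/13, 21/65)
obs 5: x=-2 → posterior Normal(42/79, 21/79)
obs 6: x=-3/4 → posterior Normal(21/62, 7/31)
obs 7: x=-9/4 → posterior Normal(0, 21/107)

0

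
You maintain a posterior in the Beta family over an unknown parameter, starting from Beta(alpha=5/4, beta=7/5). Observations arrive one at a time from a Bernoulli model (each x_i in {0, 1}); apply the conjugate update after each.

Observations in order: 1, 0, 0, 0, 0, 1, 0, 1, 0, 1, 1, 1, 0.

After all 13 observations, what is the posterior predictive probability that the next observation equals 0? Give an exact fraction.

168/313

obs 1: x=1 → posterior Beta(9/4, 7/5)
obs 2: x=0 → posterior Beta(9/4, 12/5)
obs 3: x=0 → posterior Beta(9/4, 17/5)
obs 4: x=0 → posterior Beta(9/4, 22/5)
obs 5: x=0 → posterior Beta(9/4, 27/5)
obs 6: x=1 → posterior Beta(13/4, 27/5)
obs 7: x=0 → posterior Beta(13/4, 32/5)
obs 8: x=1 → posterior Beta(17/4, 32/5)
obs 9: x=0 → posterior Beta(17/4, 37/5)
obs 10: x=1 → posterior Beta(21/4, 37/5)
obs 11: x=1 → posterior Beta(25/4, 37/5)
obs 12: x=1 → posterior Beta(29/4, 37/5)
obs 13: x=0 → posterior Beta(29/4, 42/5)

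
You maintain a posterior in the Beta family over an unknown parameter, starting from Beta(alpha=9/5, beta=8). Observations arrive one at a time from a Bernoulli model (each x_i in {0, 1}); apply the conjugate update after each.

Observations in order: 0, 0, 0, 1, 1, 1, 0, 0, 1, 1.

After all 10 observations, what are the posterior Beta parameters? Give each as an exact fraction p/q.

alpha=34/5, beta=13

obs 1: x=0 → posterior Beta(9/5, 9)
obs 2: x=0 → posterior Beta(9/5, 10)
obs 3: x=0 → posterior Beta(9/5, 11)
obs 4: x=1 → posterior Beta(14/5, 11)
obs 5: x=1 → posterior Beta(19/5, 11)
obs 6: x=1 → posterior Beta(24/5, 11)
obs 7: x=0 → posterior Beta(24/5, 12)
obs 8: x=0 → posterior Beta(24/5, 13)
obs 9: x=1 → posterior Beta(29/5, 13)
obs 10: x=1 → posterior Beta(34/5, 13)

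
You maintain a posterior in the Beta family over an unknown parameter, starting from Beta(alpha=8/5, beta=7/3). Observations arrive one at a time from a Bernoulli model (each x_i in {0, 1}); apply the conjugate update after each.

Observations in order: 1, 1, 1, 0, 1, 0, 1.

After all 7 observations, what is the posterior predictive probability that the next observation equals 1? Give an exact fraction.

obs 1: x=1 → posterior Beta(13/5, 7/3)
obs 2: x=1 → posterior Beta(18/5, 7/3)
obs 3: x=1 → posterior Beta(23/5, 7/3)
obs 4: x=0 → posterior Beta(23/5, 10/3)
obs 5: x=1 → posterior Beta(28/5, 10/3)
obs 6: x=0 → posterior Beta(28/5, 13/3)
obs 7: x=1 → posterior Beta(33/5, 13/3)

99/164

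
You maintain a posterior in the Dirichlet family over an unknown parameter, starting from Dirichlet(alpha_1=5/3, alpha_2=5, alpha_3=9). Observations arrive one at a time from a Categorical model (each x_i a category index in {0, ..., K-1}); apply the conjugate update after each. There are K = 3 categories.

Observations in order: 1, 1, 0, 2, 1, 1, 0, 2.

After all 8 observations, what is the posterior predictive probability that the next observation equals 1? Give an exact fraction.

obs 1: x=1 → posterior Dirichlet(5/3, 6, 9)
obs 2: x=1 → posterior Dirichlet(5/3, 7, 9)
obs 3: x=0 → posterior Dirichlet(8/3, 7, 9)
obs 4: x=2 → posterior Dirichlet(8/3, 7, 10)
obs 5: x=1 → posterior Dirichlet(8/3, 8, 10)
obs 6: x=1 → posterior Dirichlet(8/3, 9, 10)
obs 7: x=0 → posterior Dirichlet(11/3, 9, 10)
obs 8: x=2 → posterior Dirichlet(11/3, 9, 11)

27/71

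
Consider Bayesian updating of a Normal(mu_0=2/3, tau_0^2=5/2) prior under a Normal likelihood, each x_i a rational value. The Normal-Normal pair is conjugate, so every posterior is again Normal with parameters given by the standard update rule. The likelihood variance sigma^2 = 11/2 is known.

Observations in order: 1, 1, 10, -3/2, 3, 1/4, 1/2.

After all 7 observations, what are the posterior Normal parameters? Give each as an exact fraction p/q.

obs 1: x=1 → posterior Normal(37/48, 55/32)
obs 2: x=1 → posterior Normal(52/63, 55/42)
obs 3: x=10 → posterior Normal(101/39, 55/52)
obs 4: x=-3/2 → posterior Normal(359/186, 55/62)
obs 5: x=3 → posterior Normal(449/216, 55/72)
obs 6: x=1/4 → posterior Normal(913/492, 55/82)
obs 7: x=1/2 → posterior Normal(41/24, 55/92)

mu_0=41/24, tau_0^2=55/92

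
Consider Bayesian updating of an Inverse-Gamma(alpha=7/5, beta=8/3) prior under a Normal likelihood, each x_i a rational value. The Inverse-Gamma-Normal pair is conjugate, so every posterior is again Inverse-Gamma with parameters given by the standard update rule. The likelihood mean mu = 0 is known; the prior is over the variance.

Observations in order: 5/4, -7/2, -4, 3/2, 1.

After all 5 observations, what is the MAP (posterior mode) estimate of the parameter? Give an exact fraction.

obs 1: x=5/4 → posterior Inverse-Gamma(19/10, 331/96)
obs 2: x=-7/2 → posterior Inverse-Gamma(12/5, 919/96)
obs 3: x=-4 → posterior Inverse-Gamma(29/10, 1687/96)
obs 4: x=3/2 → posterior Inverse-Gamma(17/5, 1795/96)
obs 5: x=1 → posterior Inverse-Gamma(39/10, 1843/96)

9215/2352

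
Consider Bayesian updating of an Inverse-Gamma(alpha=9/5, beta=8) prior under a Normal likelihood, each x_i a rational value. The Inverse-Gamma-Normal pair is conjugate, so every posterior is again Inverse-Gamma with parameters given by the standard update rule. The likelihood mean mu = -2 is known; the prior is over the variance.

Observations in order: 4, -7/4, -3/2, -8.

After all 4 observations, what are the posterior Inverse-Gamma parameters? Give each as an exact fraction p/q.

obs 1: x=4 → posterior Inverse-Gamma(23/10, 26)
obs 2: x=-7/4 → posterior Inverse-Gamma(14/5, 833/32)
obs 3: x=-3/2 → posterior Inverse-Gamma(33/10, 837/32)
obs 4: x=-8 → posterior Inverse-Gamma(19/5, 1413/32)

alpha=19/5, beta=1413/32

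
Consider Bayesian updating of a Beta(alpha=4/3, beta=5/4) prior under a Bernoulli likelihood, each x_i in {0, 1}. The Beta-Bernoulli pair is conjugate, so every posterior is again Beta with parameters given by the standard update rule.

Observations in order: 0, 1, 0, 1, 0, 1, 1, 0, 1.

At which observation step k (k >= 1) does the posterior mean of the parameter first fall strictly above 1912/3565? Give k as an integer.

k = 7

obs 1: x=0 → posterior Beta(4/3, 9/4)
obs 2: x=1 → posterior Beta(7/3, 9/4)
obs 3: x=0 → posterior Beta(7/3, 13/4)
obs 4: x=1 → posterior Beta(10/3, 13/4)
obs 5: x=0 → posterior Beta(10/3, 17/4)
obs 6: x=1 → posterior Beta(13/3, 17/4)
obs 7: x=1 → posterior Beta(16/3, 17/4)
obs 8: x=0 → posterior Beta(16/3, 21/4)
obs 9: x=1 → posterior Beta(19/3, 21/4)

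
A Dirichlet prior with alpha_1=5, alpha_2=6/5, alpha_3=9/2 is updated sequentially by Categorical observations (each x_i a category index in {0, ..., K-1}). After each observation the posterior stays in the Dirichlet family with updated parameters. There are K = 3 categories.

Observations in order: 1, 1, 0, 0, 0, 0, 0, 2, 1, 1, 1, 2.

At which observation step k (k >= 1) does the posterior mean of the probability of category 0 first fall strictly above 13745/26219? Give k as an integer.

obs 1: x=1 → posterior Dirichlet(5, 11/5, 9/2)
obs 2: x=1 → posterior Dirichlet(5, 16/5, 9/2)
obs 3: x=0 → posterior Dirichlet(6, 16/5, 9/2)
obs 4: x=0 → posterior Dirichlet(7, 16/5, 9/2)
obs 5: x=0 → posterior Dirichlet(8, 16/5, 9/2)
obs 6: x=0 → posterior Dirichlet(9, 16/5, 9/2)
obs 7: x=0 → posterior Dirichlet(10, 16/5, 9/2)
obs 8: x=2 → posterior Dirichlet(10, 16/5, 11/2)
obs 9: x=1 → posterior Dirichlet(10, 21/5, 11/2)
obs 10: x=1 → posterior Dirichlet(10, 26/5, 11/2)
obs 11: x=1 → posterior Dirichlet(10, 31/5, 11/2)
obs 12: x=2 → posterior Dirichlet(10, 31/5, 13/2)

k = 6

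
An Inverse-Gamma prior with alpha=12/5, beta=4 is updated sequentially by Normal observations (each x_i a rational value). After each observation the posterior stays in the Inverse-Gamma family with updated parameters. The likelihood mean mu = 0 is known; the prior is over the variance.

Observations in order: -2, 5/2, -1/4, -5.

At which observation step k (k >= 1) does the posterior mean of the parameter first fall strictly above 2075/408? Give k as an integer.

obs 1: x=-2 → posterior Inverse-Gamma(29/10, 6)
obs 2: x=5/2 → posterior Inverse-Gamma(17/5, 73/8)
obs 3: x=-1/4 → posterior Inverse-Gamma(39/10, 293/32)
obs 4: x=-5 → posterior Inverse-Gamma(22/5, 693/32)

k = 4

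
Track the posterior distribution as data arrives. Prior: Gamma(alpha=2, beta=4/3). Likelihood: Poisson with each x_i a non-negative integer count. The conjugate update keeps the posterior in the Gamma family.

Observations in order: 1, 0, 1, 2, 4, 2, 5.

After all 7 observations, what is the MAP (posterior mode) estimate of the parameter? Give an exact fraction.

obs 1: x=1 → posterior Gamma(3, 7/3)
obs 2: x=0 → posterior Gamma(3, 10/3)
obs 3: x=1 → posterior Gamma(4, 13/3)
obs 4: x=2 → posterior Gamma(6, 16/3)
obs 5: x=4 → posterior Gamma(10, 19/3)
obs 6: x=2 → posterior Gamma(12, 22/3)
obs 7: x=5 → posterior Gamma(17, 25/3)

48/25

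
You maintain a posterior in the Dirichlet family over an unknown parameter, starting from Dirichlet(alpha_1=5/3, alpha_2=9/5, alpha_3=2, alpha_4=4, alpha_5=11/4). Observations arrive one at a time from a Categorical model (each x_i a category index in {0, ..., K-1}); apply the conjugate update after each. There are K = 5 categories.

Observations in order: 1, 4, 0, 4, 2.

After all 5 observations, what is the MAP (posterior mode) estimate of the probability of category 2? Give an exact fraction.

obs 1: x=1 → posterior Dirichlet(5/3, 14/5, 2, 4, 11/4)
obs 2: x=4 → posterior Dirichlet(5/3, 14/5, 2, 4, 15/4)
obs 3: x=0 → posterior Dirichlet(8/3, 14/5, 2, 4, 15/4)
obs 4: x=4 → posterior Dirichlet(8/3, 14/5, 2, 4, 19/4)
obs 5: x=2 → posterior Dirichlet(8/3, 14/5, 3, 4, 19/4)

120/733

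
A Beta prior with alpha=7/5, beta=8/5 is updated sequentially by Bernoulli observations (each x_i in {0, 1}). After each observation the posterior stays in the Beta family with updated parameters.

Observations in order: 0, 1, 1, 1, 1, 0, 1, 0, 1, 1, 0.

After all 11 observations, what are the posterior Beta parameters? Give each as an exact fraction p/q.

obs 1: x=0 → posterior Beta(7/5, 13/5)
obs 2: x=1 → posterior Beta(12/5, 13/5)
obs 3: x=1 → posterior Beta(17/5, 13/5)
obs 4: x=1 → posterior Beta(22/5, 13/5)
obs 5: x=1 → posterior Beta(27/5, 13/5)
obs 6: x=0 → posterior Beta(27/5, 18/5)
obs 7: x=1 → posterior Beta(32/5, 18/5)
obs 8: x=0 → posterior Beta(32/5, 23/5)
obs 9: x=1 → posterior Beta(37/5, 23/5)
obs 10: x=1 → posterior Beta(42/5, 23/5)
obs 11: x=0 → posterior Beta(42/5, 28/5)

alpha=42/5, beta=28/5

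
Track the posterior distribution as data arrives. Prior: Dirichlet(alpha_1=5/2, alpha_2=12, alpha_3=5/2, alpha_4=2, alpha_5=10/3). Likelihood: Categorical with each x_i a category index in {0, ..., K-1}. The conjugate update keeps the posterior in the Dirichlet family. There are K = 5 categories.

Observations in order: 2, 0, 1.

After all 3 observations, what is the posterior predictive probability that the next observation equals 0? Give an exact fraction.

obs 1: x=2 → posterior Dirichlet(5/2, 12, 7/2, 2, 10/3)
obs 2: x=0 → posterior Dirichlet(7/2, 12, 7/2, 2, 10/3)
obs 3: x=1 → posterior Dirichlet(7/2, 13, 7/2, 2, 10/3)

21/152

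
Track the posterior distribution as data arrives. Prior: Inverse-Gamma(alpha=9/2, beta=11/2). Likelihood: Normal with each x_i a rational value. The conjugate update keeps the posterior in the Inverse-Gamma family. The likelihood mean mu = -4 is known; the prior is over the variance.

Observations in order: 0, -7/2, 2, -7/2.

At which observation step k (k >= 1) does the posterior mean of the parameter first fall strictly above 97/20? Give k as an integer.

k = 3

obs 1: x=0 → posterior Inverse-Gamma(5, 27/2)
obs 2: x=-7/2 → posterior Inverse-Gamma(11/2, 109/8)
obs 3: x=2 → posterior Inverse-Gamma(6, 253/8)
obs 4: x=-7/2 → posterior Inverse-Gamma(13/2, 127/4)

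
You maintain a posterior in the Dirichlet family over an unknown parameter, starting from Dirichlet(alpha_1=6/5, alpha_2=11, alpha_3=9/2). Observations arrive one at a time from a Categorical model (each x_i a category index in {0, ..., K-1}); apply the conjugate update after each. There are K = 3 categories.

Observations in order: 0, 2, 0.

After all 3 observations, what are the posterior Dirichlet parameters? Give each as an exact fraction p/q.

alpha_1=16/5, alpha_2=11, alpha_3=11/2

obs 1: x=0 → posterior Dirichlet(11/5, 11, 9/2)
obs 2: x=2 → posterior Dirichlet(11/5, 11, 11/2)
obs 3: x=0 → posterior Dirichlet(16/5, 11, 11/2)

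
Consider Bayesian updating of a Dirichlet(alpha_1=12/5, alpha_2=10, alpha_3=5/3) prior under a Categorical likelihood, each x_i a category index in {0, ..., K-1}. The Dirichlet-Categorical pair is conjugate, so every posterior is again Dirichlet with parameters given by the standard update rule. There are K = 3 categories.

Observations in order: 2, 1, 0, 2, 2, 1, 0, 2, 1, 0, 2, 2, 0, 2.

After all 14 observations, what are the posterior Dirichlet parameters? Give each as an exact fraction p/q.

obs 1: x=2 → posterior Dirichlet(12/5, 10, 8/3)
obs 2: x=1 → posterior Dirichlet(12/5, 11, 8/3)
obs 3: x=0 → posterior Dirichlet(17/5, 11, 8/3)
obs 4: x=2 → posterior Dirichlet(17/5, 11, 11/3)
obs 5: x=2 → posterior Dirichlet(17/5, 11, 14/3)
obs 6: x=1 → posterior Dirichlet(17/5, 12, 14/3)
obs 7: x=0 → posterior Dirichlet(22/5, 12, 14/3)
obs 8: x=2 → posterior Dirichlet(22/5, 12, 17/3)
obs 9: x=1 → posterior Dirichlet(22/5, 13, 17/3)
obs 10: x=0 → posterior Dirichlet(27/5, 13, 17/3)
obs 11: x=2 → posterior Dirichlet(27/5, 13, 20/3)
obs 12: x=2 → posterior Dirichlet(27/5, 13, 23/3)
obs 13: x=0 → posterior Dirichlet(32/5, 13, 23/3)
obs 14: x=2 → posterior Dirichlet(32/5, 13, 26/3)

alpha_1=32/5, alpha_2=13, alpha_3=26/3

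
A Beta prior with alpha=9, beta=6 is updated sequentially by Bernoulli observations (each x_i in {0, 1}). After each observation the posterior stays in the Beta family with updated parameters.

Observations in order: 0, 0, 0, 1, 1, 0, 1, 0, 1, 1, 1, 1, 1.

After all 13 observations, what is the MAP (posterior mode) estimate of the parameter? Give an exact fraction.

obs 1: x=0 → posterior Beta(9, 7)
obs 2: x=0 → posterior Beta(9, 8)
obs 3: x=0 → posterior Beta(9, 9)
obs 4: x=1 → posterior Beta(10, 9)
obs 5: x=1 → posterior Beta(11, 9)
obs 6: x=0 → posterior Beta(11, 10)
obs 7: x=1 → posterior Beta(12, 10)
obs 8: x=0 → posterior Beta(12, 11)
obs 9: x=1 → posterior Beta(13, 11)
obs 10: x=1 → posterior Beta(14, 11)
obs 11: x=1 → posterior Beta(15, 11)
obs 12: x=1 → posterior Beta(16, 11)
obs 13: x=1 → posterior Beta(17, 11)

8/13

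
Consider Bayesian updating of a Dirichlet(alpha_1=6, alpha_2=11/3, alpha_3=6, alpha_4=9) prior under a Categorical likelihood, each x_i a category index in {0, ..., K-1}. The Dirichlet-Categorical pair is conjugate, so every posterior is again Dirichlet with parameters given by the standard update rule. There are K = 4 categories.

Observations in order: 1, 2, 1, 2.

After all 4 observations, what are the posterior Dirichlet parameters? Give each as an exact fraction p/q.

alpha_1=6, alpha_2=17/3, alpha_3=8, alpha_4=9

obs 1: x=1 → posterior Dirichlet(6, 14/3, 6, 9)
obs 2: x=2 → posterior Dirichlet(6, 14/3, 7, 9)
obs 3: x=1 → posterior Dirichlet(6, 17/3, 7, 9)
obs 4: x=2 → posterior Dirichlet(6, 17/3, 8, 9)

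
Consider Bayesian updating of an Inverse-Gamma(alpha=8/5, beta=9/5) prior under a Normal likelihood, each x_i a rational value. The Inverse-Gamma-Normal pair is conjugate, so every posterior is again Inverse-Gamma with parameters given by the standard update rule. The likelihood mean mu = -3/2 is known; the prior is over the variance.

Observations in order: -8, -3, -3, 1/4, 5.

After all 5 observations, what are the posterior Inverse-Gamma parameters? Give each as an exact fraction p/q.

obs 1: x=-8 → posterior Inverse-Gamma(21/10, 917/40)
obs 2: x=-3 → posterior Inverse-Gamma(13/5, 481/20)
obs 3: x=-3 → posterior Inverse-Gamma(31/10, 1007/40)
obs 4: x=1/4 → posterior Inverse-Gamma(18/5, 4273/160)
obs 5: x=5 → posterior Inverse-Gamma(41/10, 7653/160)

alpha=41/10, beta=7653/160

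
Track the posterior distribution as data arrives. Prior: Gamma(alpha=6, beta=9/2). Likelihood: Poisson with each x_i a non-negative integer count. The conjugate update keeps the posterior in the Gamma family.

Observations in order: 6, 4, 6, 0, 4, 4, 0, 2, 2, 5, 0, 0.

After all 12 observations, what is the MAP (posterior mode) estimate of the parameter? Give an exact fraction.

76/33

obs 1: x=6 → posterior Gamma(12, 11/2)
obs 2: x=4 → posterior Gamma(16, 13/2)
obs 3: x=6 → posterior Gamma(22, 15/2)
obs 4: x=0 → posterior Gamma(22, 17/2)
obs 5: x=4 → posterior Gamma(26, 19/2)
obs 6: x=4 → posterior Gamma(30, 21/2)
obs 7: x=0 → posterior Gamma(30, 23/2)
obs 8: x=2 → posterior Gamma(32, 25/2)
obs 9: x=2 → posterior Gamma(34, 27/2)
obs 10: x=5 → posterior Gamma(39, 29/2)
obs 11: x=0 → posterior Gamma(39, 31/2)
obs 12: x=0 → posterior Gamma(39, 33/2)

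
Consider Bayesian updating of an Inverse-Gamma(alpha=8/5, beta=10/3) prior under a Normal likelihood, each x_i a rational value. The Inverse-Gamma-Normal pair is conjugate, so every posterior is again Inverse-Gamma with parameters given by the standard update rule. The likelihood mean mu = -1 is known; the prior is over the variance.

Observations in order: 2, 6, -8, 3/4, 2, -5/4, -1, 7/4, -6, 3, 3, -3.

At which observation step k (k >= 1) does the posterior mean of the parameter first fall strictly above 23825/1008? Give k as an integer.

obs 1: x=2 → posterior Inverse-Gamma(21/10, 47/6)
obs 2: x=6 → posterior Inverse-Gamma(13/5, 97/3)
obs 3: x=-8 → posterior Inverse-Gamma(31/10, 341/6)
obs 4: x=3/4 → posterior Inverse-Gamma(18/5, 5603/96)
obs 5: x=2 → posterior Inverse-Gamma(41/10, 6035/96)
obs 6: x=-5/4 → posterior Inverse-Gamma(23/5, 3019/48)
obs 7: x=-1 → posterior Inverse-Gamma(51/10, 3019/48)
obs 8: x=7/4 → posterior Inverse-Gamma(28/5, 6401/96)
obs 9: x=-6 → posterior Inverse-Gamma(61/10, 7601/96)
obs 10: x=3 → posterior Inverse-Gamma(33/5, 8369/96)
obs 11: x=3 → posterior Inverse-Gamma(71/10, 9137/96)
obs 12: x=-3 → posterior Inverse-Gamma(38/5, 9329/96)

k = 3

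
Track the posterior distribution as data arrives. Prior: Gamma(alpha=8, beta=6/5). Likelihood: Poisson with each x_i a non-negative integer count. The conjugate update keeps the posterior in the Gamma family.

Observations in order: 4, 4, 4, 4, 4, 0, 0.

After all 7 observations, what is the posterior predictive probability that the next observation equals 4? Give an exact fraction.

obs 1: x=4 → posterior Gamma(12, 11/5)
obs 2: x=4 → posterior Gamma(16, 16/5)
obs 3: x=4 → posterior Gamma(20, 21/5)
obs 4: x=4 → posterior Gamma(24, 26/5)
obs 5: x=4 → posterior Gamma(28, 31/5)
obs 6: x=0 → posterior Gamma(28, 36/5)
obs 7: x=0 → posterior Gamma(28, 41/5)

28291484851165512120239817829737908996797289415165625/161529040680870074100680119806799048214504294859145216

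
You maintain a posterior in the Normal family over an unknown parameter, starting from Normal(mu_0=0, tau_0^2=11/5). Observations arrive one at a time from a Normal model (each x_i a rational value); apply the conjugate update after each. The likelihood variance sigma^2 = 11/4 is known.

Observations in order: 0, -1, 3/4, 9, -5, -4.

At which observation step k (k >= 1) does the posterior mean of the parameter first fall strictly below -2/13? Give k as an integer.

k = 2

obs 1: x=0 → posterior Normal(0, 11/9)
obs 2: x=-1 → posterior Normal(-4/13, 11/13)
obs 3: x=3/4 → posterior Normal(-1/17, 11/17)
obs 4: x=9 → posterior Normal(5/3, 11/21)
obs 5: x=-5 → posterior Normal(3/5, 11/25)
obs 6: x=-4 → posterior Normal(-1/29, 11/29)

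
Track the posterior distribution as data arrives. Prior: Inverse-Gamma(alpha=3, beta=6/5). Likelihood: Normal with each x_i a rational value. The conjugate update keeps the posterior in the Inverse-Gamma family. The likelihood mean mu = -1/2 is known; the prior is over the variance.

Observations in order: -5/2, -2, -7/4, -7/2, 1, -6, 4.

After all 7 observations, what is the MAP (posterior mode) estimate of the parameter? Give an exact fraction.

obs 1: x=-5/2 → posterior Inverse-Gamma(7/2, 16/5)
obs 2: x=-2 → posterior Inverse-Gamma(4, 173/40)
obs 3: x=-7/4 → posterior Inverse-Gamma(9/2, 817/160)
obs 4: x=-7/2 → posterior Inverse-Gamma(5, 1537/160)
obs 5: x=1 → posterior Inverse-Gamma(11/2, 1717/160)
obs 6: x=-6 → posterior Inverse-Gamma(6, 4137/160)
obs 7: x=4 → posterior Inverse-Gamma(13/2, 5757/160)

1919/400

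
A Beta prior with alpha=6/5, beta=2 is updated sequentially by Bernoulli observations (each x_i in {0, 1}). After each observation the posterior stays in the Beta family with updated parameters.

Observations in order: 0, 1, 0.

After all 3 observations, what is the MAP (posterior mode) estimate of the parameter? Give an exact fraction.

2/7

obs 1: x=0 → posterior Beta(6/5, 3)
obs 2: x=1 → posterior Beta(11/5, 3)
obs 3: x=0 → posterior Beta(11/5, 4)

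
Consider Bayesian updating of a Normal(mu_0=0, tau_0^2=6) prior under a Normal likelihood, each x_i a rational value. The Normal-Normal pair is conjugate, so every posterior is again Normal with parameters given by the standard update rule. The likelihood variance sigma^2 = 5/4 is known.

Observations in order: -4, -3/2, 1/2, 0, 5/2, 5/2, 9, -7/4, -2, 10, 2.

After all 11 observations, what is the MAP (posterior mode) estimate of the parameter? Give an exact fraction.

414/269

obs 1: x=-4 → posterior Normal(-96/29, 30/29)
obs 2: x=-3/2 → posterior Normal(-132/53, 30/53)
obs 3: x=1/2 → posterior Normal(-120/77, 30/77)
obs 4: x=0 → posterior Normal(-120/101, 30/101)
obs 5: x=5/2 → posterior Normal(-12/25, 6/25)
obs 6: x=5/2 → posterior Normal(0, 30/149)
obs 7: x=9 → posterior Normal(216/173, 30/173)
obs 8: x=-7/4 → posterior Normal(174/197, 30/197)
obs 9: x=-2 → posterior Normal(126/221, 30/221)
obs 10: x=10 → posterior Normal(366/245, 6/49)
obs 11: x=2 → posterior Normal(414/269, 30/269)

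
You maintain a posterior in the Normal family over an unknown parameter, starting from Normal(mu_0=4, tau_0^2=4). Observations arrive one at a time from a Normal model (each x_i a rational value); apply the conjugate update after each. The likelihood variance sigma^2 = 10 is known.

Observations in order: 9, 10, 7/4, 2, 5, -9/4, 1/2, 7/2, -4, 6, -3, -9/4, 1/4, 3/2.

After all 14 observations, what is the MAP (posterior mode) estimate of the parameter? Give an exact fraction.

obs 1: x=9 → posterior Normal(38/7, 20/7)
obs 2: x=10 → posterior Normal(58/9, 20/9)
obs 3: x=7/4 → posterior Normal(123/22, 20/11)
obs 4: x=2 → posterior Normal(131/26, 20/13)
obs 5: x=5 → posterior Normal(151/30, 4/3)
obs 6: x=-9/4 → posterior Normal(71/17, 20/17)
obs 7: x=1/2 → posterior Normal(72/19, 20/19)
obs 8: x=7/2 → posterior Normal(79/21, 20/21)
obs 9: x=-4 → posterior Normal(71/23, 20/23)
obs 10: x=6 → posterior Normal(83/25, 4/5)
obs 11: x=-3 → posterior Normal(77/27, 20/27)
obs 12: x=-9/4 → posterior Normal(5/2, 20/29)
obs 13: x=1/4 → posterior Normal(73/31, 20/31)
obs 14: x=3/2 → posterior Normal(76/33, 20/33)

76/33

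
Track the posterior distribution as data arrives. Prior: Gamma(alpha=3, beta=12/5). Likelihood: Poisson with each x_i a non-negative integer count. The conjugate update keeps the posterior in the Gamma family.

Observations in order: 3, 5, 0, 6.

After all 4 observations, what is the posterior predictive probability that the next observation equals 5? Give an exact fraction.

obs 1: x=3 → posterior Gamma(6, 17/5)
obs 2: x=5 → posterior Gamma(11, 22/5)
obs 3: x=0 → posterior Gamma(11, 27/5)
obs 4: x=6 → posterior Gamma(17, 32/5)

2460043150333808907609597542400000/31654680139659126296833481434130569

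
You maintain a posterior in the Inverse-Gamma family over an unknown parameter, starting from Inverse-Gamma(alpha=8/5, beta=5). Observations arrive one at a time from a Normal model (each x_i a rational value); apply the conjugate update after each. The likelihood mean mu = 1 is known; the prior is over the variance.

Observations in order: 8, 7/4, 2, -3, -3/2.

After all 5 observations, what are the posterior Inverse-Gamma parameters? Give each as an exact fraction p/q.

obs 1: x=8 → posterior Inverse-Gamma(21/10, 59/2)
obs 2: x=7/4 → posterior Inverse-Gamma(13/5, 953/32)
obs 3: x=2 → posterior Inverse-Gamma(31/10, 969/32)
obs 4: x=-3 → posterior Inverse-Gamma(18/5, 1225/32)
obs 5: x=-3/2 → posterior Inverse-Gamma(41/10, 1325/32)

alpha=41/10, beta=1325/32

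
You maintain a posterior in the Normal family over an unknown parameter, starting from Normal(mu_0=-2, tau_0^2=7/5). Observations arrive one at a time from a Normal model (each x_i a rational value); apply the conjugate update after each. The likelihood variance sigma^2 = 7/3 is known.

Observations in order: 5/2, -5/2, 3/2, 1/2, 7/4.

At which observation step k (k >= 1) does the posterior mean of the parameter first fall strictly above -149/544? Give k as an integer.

k = 4

obs 1: x=5/2 → posterior Normal(-5/16, 7/8)
obs 2: x=-5/2 → posterior Normal(-10/11, 7/11)
obs 3: x=3/2 → posterior Normal(-11/28, 1/2)
obs 4: x=1/2 → posterior Normal(-4/17, 7/17)
obs 5: x=7/4 → posterior Normal(1/16, 7/20)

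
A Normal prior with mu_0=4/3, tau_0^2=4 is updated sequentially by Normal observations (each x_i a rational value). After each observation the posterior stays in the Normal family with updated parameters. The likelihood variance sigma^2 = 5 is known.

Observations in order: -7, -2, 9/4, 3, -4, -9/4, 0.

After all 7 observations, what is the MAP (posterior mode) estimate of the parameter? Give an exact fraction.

-100/99

obs 1: x=-7 → posterior Normal(-64/27, 20/9)
obs 2: x=-2 → posterior Normal(-88/39, 20/13)
obs 3: x=9/4 → posterior Normal(-61/51, 20/17)
obs 4: x=3 → posterior Normal(-25/63, 20/21)
obs 5: x=-4 → posterior Normal(-73/75, 4/5)
obs 6: x=-9/4 → posterior Normal(-100/87, 20/29)
obs 7: x=0 → posterior Normal(-100/99, 20/33)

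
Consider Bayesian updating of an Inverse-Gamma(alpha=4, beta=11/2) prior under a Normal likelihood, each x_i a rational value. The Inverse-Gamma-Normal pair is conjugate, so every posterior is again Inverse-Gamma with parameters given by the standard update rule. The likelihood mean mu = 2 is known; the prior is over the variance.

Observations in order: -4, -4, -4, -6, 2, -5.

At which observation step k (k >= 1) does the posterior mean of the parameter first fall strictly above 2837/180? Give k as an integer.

obs 1: x=-4 → posterior Inverse-Gamma(9/2, 47/2)
obs 2: x=-4 → posterior Inverse-Gamma(5, 83/2)
obs 3: x=-4 → posterior Inverse-Gamma(11/2, 119/2)
obs 4: x=-6 → posterior Inverse-Gamma(6, 183/2)
obs 5: x=2 → posterior Inverse-Gamma(13/2, 183/2)
obs 6: x=-5 → posterior Inverse-Gamma(7, 116)

k = 4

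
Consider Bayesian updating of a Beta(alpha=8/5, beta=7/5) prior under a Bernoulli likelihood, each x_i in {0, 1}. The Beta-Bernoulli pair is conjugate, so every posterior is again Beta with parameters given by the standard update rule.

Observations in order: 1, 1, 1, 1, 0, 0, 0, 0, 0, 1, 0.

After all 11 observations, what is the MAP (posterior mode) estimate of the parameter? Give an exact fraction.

7/15

obs 1: x=1 → posterior Beta(13/5, 7/5)
obs 2: x=1 → posterior Beta(18/5, 7/5)
obs 3: x=1 → posterior Beta(23/5, 7/5)
obs 4: x=1 → posterior Beta(28/5, 7/5)
obs 5: x=0 → posterior Beta(28/5, 12/5)
obs 6: x=0 → posterior Beta(28/5, 17/5)
obs 7: x=0 → posterior Beta(28/5, 22/5)
obs 8: x=0 → posterior Beta(28/5, 27/5)
obs 9: x=0 → posterior Beta(28/5, 32/5)
obs 10: x=1 → posterior Beta(33/5, 32/5)
obs 11: x=0 → posterior Beta(33/5, 37/5)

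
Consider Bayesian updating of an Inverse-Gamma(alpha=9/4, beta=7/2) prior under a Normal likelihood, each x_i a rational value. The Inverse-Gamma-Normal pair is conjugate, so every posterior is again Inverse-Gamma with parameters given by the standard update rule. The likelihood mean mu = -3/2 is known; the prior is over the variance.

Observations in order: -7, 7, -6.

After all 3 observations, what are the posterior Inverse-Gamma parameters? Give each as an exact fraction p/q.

obs 1: x=-7 → posterior Inverse-Gamma(11/4, 149/8)
obs 2: x=7 → posterior Inverse-Gamma(13/4, 219/4)
obs 3: x=-6 → posterior Inverse-Gamma(15/4, 519/8)

alpha=15/4, beta=519/8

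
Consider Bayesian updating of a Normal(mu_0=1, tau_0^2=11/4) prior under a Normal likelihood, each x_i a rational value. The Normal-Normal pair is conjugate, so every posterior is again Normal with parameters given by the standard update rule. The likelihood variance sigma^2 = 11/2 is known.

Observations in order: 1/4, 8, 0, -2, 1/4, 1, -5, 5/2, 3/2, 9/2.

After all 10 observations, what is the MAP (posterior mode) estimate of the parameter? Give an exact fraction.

13/12

obs 1: x=1/4 → posterior Normal(3/4, 11/6)
obs 2: x=8 → posterior Normal(41/16, 11/8)
obs 3: x=0 → posterior Normal(41/20, 11/10)
obs 4: x=-2 → posterior Normal(11/8, 11/12)
obs 5: x=1/4 → posterior Normal(17/14, 11/14)
obs 6: x=1 → posterior Normal(19/16, 11/16)
obs 7: x=-5 → posterior Normal(1/2, 11/18)
obs 8: x=5/2 → posterior Normal(7/10, 11/20)
obs 9: x=3/2 → posterior Normal(17/22, 1/2)
obs 10: x=9/2 → posterior Normal(13/12, 11/24)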